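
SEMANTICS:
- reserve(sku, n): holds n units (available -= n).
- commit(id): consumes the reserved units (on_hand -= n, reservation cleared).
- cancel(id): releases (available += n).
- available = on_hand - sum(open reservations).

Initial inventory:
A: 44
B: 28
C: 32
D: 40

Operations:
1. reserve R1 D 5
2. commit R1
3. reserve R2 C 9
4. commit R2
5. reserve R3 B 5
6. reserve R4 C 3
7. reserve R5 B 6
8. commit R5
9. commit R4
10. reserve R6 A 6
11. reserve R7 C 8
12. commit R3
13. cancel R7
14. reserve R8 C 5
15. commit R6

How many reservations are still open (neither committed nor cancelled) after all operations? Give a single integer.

Step 1: reserve R1 D 5 -> on_hand[A=44 B=28 C=32 D=40] avail[A=44 B=28 C=32 D=35] open={R1}
Step 2: commit R1 -> on_hand[A=44 B=28 C=32 D=35] avail[A=44 B=28 C=32 D=35] open={}
Step 3: reserve R2 C 9 -> on_hand[A=44 B=28 C=32 D=35] avail[A=44 B=28 C=23 D=35] open={R2}
Step 4: commit R2 -> on_hand[A=44 B=28 C=23 D=35] avail[A=44 B=28 C=23 D=35] open={}
Step 5: reserve R3 B 5 -> on_hand[A=44 B=28 C=23 D=35] avail[A=44 B=23 C=23 D=35] open={R3}
Step 6: reserve R4 C 3 -> on_hand[A=44 B=28 C=23 D=35] avail[A=44 B=23 C=20 D=35] open={R3,R4}
Step 7: reserve R5 B 6 -> on_hand[A=44 B=28 C=23 D=35] avail[A=44 B=17 C=20 D=35] open={R3,R4,R5}
Step 8: commit R5 -> on_hand[A=44 B=22 C=23 D=35] avail[A=44 B=17 C=20 D=35] open={R3,R4}
Step 9: commit R4 -> on_hand[A=44 B=22 C=20 D=35] avail[A=44 B=17 C=20 D=35] open={R3}
Step 10: reserve R6 A 6 -> on_hand[A=44 B=22 C=20 D=35] avail[A=38 B=17 C=20 D=35] open={R3,R6}
Step 11: reserve R7 C 8 -> on_hand[A=44 B=22 C=20 D=35] avail[A=38 B=17 C=12 D=35] open={R3,R6,R7}
Step 12: commit R3 -> on_hand[A=44 B=17 C=20 D=35] avail[A=38 B=17 C=12 D=35] open={R6,R7}
Step 13: cancel R7 -> on_hand[A=44 B=17 C=20 D=35] avail[A=38 B=17 C=20 D=35] open={R6}
Step 14: reserve R8 C 5 -> on_hand[A=44 B=17 C=20 D=35] avail[A=38 B=17 C=15 D=35] open={R6,R8}
Step 15: commit R6 -> on_hand[A=38 B=17 C=20 D=35] avail[A=38 B=17 C=15 D=35] open={R8}
Open reservations: ['R8'] -> 1

Answer: 1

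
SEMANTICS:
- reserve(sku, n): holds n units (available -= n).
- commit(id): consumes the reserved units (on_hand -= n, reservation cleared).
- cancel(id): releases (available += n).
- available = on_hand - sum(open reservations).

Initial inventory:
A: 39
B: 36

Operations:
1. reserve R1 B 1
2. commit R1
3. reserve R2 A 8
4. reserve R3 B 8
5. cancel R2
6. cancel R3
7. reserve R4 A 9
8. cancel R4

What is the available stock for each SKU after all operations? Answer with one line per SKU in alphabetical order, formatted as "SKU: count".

Answer: A: 39
B: 35

Derivation:
Step 1: reserve R1 B 1 -> on_hand[A=39 B=36] avail[A=39 B=35] open={R1}
Step 2: commit R1 -> on_hand[A=39 B=35] avail[A=39 B=35] open={}
Step 3: reserve R2 A 8 -> on_hand[A=39 B=35] avail[A=31 B=35] open={R2}
Step 4: reserve R3 B 8 -> on_hand[A=39 B=35] avail[A=31 B=27] open={R2,R3}
Step 5: cancel R2 -> on_hand[A=39 B=35] avail[A=39 B=27] open={R3}
Step 6: cancel R3 -> on_hand[A=39 B=35] avail[A=39 B=35] open={}
Step 7: reserve R4 A 9 -> on_hand[A=39 B=35] avail[A=30 B=35] open={R4}
Step 8: cancel R4 -> on_hand[A=39 B=35] avail[A=39 B=35] open={}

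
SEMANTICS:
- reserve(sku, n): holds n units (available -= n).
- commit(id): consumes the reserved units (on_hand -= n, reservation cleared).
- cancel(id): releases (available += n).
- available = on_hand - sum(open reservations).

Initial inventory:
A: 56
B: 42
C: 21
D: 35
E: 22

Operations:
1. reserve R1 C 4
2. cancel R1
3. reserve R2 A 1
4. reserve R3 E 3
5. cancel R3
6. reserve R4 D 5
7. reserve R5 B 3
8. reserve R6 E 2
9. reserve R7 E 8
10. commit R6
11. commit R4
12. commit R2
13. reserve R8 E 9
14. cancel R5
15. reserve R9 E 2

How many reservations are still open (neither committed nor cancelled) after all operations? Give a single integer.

Answer: 3

Derivation:
Step 1: reserve R1 C 4 -> on_hand[A=56 B=42 C=21 D=35 E=22] avail[A=56 B=42 C=17 D=35 E=22] open={R1}
Step 2: cancel R1 -> on_hand[A=56 B=42 C=21 D=35 E=22] avail[A=56 B=42 C=21 D=35 E=22] open={}
Step 3: reserve R2 A 1 -> on_hand[A=56 B=42 C=21 D=35 E=22] avail[A=55 B=42 C=21 D=35 E=22] open={R2}
Step 4: reserve R3 E 3 -> on_hand[A=56 B=42 C=21 D=35 E=22] avail[A=55 B=42 C=21 D=35 E=19] open={R2,R3}
Step 5: cancel R3 -> on_hand[A=56 B=42 C=21 D=35 E=22] avail[A=55 B=42 C=21 D=35 E=22] open={R2}
Step 6: reserve R4 D 5 -> on_hand[A=56 B=42 C=21 D=35 E=22] avail[A=55 B=42 C=21 D=30 E=22] open={R2,R4}
Step 7: reserve R5 B 3 -> on_hand[A=56 B=42 C=21 D=35 E=22] avail[A=55 B=39 C=21 D=30 E=22] open={R2,R4,R5}
Step 8: reserve R6 E 2 -> on_hand[A=56 B=42 C=21 D=35 E=22] avail[A=55 B=39 C=21 D=30 E=20] open={R2,R4,R5,R6}
Step 9: reserve R7 E 8 -> on_hand[A=56 B=42 C=21 D=35 E=22] avail[A=55 B=39 C=21 D=30 E=12] open={R2,R4,R5,R6,R7}
Step 10: commit R6 -> on_hand[A=56 B=42 C=21 D=35 E=20] avail[A=55 B=39 C=21 D=30 E=12] open={R2,R4,R5,R7}
Step 11: commit R4 -> on_hand[A=56 B=42 C=21 D=30 E=20] avail[A=55 B=39 C=21 D=30 E=12] open={R2,R5,R7}
Step 12: commit R2 -> on_hand[A=55 B=42 C=21 D=30 E=20] avail[A=55 B=39 C=21 D=30 E=12] open={R5,R7}
Step 13: reserve R8 E 9 -> on_hand[A=55 B=42 C=21 D=30 E=20] avail[A=55 B=39 C=21 D=30 E=3] open={R5,R7,R8}
Step 14: cancel R5 -> on_hand[A=55 B=42 C=21 D=30 E=20] avail[A=55 B=42 C=21 D=30 E=3] open={R7,R8}
Step 15: reserve R9 E 2 -> on_hand[A=55 B=42 C=21 D=30 E=20] avail[A=55 B=42 C=21 D=30 E=1] open={R7,R8,R9}
Open reservations: ['R7', 'R8', 'R9'] -> 3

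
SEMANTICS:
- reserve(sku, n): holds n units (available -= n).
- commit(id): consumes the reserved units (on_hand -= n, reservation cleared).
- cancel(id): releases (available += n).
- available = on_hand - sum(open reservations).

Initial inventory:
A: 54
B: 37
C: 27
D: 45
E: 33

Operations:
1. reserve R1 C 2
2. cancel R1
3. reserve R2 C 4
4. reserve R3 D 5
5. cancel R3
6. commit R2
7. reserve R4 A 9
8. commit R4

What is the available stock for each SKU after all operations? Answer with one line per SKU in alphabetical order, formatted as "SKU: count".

Step 1: reserve R1 C 2 -> on_hand[A=54 B=37 C=27 D=45 E=33] avail[A=54 B=37 C=25 D=45 E=33] open={R1}
Step 2: cancel R1 -> on_hand[A=54 B=37 C=27 D=45 E=33] avail[A=54 B=37 C=27 D=45 E=33] open={}
Step 3: reserve R2 C 4 -> on_hand[A=54 B=37 C=27 D=45 E=33] avail[A=54 B=37 C=23 D=45 E=33] open={R2}
Step 4: reserve R3 D 5 -> on_hand[A=54 B=37 C=27 D=45 E=33] avail[A=54 B=37 C=23 D=40 E=33] open={R2,R3}
Step 5: cancel R3 -> on_hand[A=54 B=37 C=27 D=45 E=33] avail[A=54 B=37 C=23 D=45 E=33] open={R2}
Step 6: commit R2 -> on_hand[A=54 B=37 C=23 D=45 E=33] avail[A=54 B=37 C=23 D=45 E=33] open={}
Step 7: reserve R4 A 9 -> on_hand[A=54 B=37 C=23 D=45 E=33] avail[A=45 B=37 C=23 D=45 E=33] open={R4}
Step 8: commit R4 -> on_hand[A=45 B=37 C=23 D=45 E=33] avail[A=45 B=37 C=23 D=45 E=33] open={}

Answer: A: 45
B: 37
C: 23
D: 45
E: 33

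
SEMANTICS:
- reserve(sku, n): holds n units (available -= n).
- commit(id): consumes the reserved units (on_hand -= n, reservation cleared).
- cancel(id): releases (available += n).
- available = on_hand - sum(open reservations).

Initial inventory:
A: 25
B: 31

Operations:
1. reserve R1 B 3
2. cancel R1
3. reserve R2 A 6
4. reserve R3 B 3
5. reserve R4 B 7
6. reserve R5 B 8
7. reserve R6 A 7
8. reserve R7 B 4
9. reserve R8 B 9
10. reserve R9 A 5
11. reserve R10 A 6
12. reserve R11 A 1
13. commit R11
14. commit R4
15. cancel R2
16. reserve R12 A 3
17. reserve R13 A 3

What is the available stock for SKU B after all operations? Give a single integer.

Step 1: reserve R1 B 3 -> on_hand[A=25 B=31] avail[A=25 B=28] open={R1}
Step 2: cancel R1 -> on_hand[A=25 B=31] avail[A=25 B=31] open={}
Step 3: reserve R2 A 6 -> on_hand[A=25 B=31] avail[A=19 B=31] open={R2}
Step 4: reserve R3 B 3 -> on_hand[A=25 B=31] avail[A=19 B=28] open={R2,R3}
Step 5: reserve R4 B 7 -> on_hand[A=25 B=31] avail[A=19 B=21] open={R2,R3,R4}
Step 6: reserve R5 B 8 -> on_hand[A=25 B=31] avail[A=19 B=13] open={R2,R3,R4,R5}
Step 7: reserve R6 A 7 -> on_hand[A=25 B=31] avail[A=12 B=13] open={R2,R3,R4,R5,R6}
Step 8: reserve R7 B 4 -> on_hand[A=25 B=31] avail[A=12 B=9] open={R2,R3,R4,R5,R6,R7}
Step 9: reserve R8 B 9 -> on_hand[A=25 B=31] avail[A=12 B=0] open={R2,R3,R4,R5,R6,R7,R8}
Step 10: reserve R9 A 5 -> on_hand[A=25 B=31] avail[A=7 B=0] open={R2,R3,R4,R5,R6,R7,R8,R9}
Step 11: reserve R10 A 6 -> on_hand[A=25 B=31] avail[A=1 B=0] open={R10,R2,R3,R4,R5,R6,R7,R8,R9}
Step 12: reserve R11 A 1 -> on_hand[A=25 B=31] avail[A=0 B=0] open={R10,R11,R2,R3,R4,R5,R6,R7,R8,R9}
Step 13: commit R11 -> on_hand[A=24 B=31] avail[A=0 B=0] open={R10,R2,R3,R4,R5,R6,R7,R8,R9}
Step 14: commit R4 -> on_hand[A=24 B=24] avail[A=0 B=0] open={R10,R2,R3,R5,R6,R7,R8,R9}
Step 15: cancel R2 -> on_hand[A=24 B=24] avail[A=6 B=0] open={R10,R3,R5,R6,R7,R8,R9}
Step 16: reserve R12 A 3 -> on_hand[A=24 B=24] avail[A=3 B=0] open={R10,R12,R3,R5,R6,R7,R8,R9}
Step 17: reserve R13 A 3 -> on_hand[A=24 B=24] avail[A=0 B=0] open={R10,R12,R13,R3,R5,R6,R7,R8,R9}
Final available[B] = 0

Answer: 0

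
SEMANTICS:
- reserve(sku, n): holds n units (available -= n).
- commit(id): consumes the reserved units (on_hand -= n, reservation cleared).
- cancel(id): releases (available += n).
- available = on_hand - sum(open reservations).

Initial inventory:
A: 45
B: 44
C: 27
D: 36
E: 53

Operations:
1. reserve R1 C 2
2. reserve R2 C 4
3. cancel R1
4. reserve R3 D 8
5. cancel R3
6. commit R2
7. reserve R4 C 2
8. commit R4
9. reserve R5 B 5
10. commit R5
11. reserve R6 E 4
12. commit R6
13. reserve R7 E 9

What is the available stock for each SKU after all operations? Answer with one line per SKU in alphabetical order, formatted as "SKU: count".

Answer: A: 45
B: 39
C: 21
D: 36
E: 40

Derivation:
Step 1: reserve R1 C 2 -> on_hand[A=45 B=44 C=27 D=36 E=53] avail[A=45 B=44 C=25 D=36 E=53] open={R1}
Step 2: reserve R2 C 4 -> on_hand[A=45 B=44 C=27 D=36 E=53] avail[A=45 B=44 C=21 D=36 E=53] open={R1,R2}
Step 3: cancel R1 -> on_hand[A=45 B=44 C=27 D=36 E=53] avail[A=45 B=44 C=23 D=36 E=53] open={R2}
Step 4: reserve R3 D 8 -> on_hand[A=45 B=44 C=27 D=36 E=53] avail[A=45 B=44 C=23 D=28 E=53] open={R2,R3}
Step 5: cancel R3 -> on_hand[A=45 B=44 C=27 D=36 E=53] avail[A=45 B=44 C=23 D=36 E=53] open={R2}
Step 6: commit R2 -> on_hand[A=45 B=44 C=23 D=36 E=53] avail[A=45 B=44 C=23 D=36 E=53] open={}
Step 7: reserve R4 C 2 -> on_hand[A=45 B=44 C=23 D=36 E=53] avail[A=45 B=44 C=21 D=36 E=53] open={R4}
Step 8: commit R4 -> on_hand[A=45 B=44 C=21 D=36 E=53] avail[A=45 B=44 C=21 D=36 E=53] open={}
Step 9: reserve R5 B 5 -> on_hand[A=45 B=44 C=21 D=36 E=53] avail[A=45 B=39 C=21 D=36 E=53] open={R5}
Step 10: commit R5 -> on_hand[A=45 B=39 C=21 D=36 E=53] avail[A=45 B=39 C=21 D=36 E=53] open={}
Step 11: reserve R6 E 4 -> on_hand[A=45 B=39 C=21 D=36 E=53] avail[A=45 B=39 C=21 D=36 E=49] open={R6}
Step 12: commit R6 -> on_hand[A=45 B=39 C=21 D=36 E=49] avail[A=45 B=39 C=21 D=36 E=49] open={}
Step 13: reserve R7 E 9 -> on_hand[A=45 B=39 C=21 D=36 E=49] avail[A=45 B=39 C=21 D=36 E=40] open={R7}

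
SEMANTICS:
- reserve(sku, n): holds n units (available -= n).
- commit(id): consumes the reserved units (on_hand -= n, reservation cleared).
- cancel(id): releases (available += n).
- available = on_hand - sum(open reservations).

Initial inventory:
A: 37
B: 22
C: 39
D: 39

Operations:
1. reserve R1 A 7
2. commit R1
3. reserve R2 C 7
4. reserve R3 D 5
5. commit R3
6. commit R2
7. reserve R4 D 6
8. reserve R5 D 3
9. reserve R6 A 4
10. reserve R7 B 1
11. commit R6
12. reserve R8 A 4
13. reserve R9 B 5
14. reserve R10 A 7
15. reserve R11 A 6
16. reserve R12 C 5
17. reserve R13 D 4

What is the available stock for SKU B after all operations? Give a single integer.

Answer: 16

Derivation:
Step 1: reserve R1 A 7 -> on_hand[A=37 B=22 C=39 D=39] avail[A=30 B=22 C=39 D=39] open={R1}
Step 2: commit R1 -> on_hand[A=30 B=22 C=39 D=39] avail[A=30 B=22 C=39 D=39] open={}
Step 3: reserve R2 C 7 -> on_hand[A=30 B=22 C=39 D=39] avail[A=30 B=22 C=32 D=39] open={R2}
Step 4: reserve R3 D 5 -> on_hand[A=30 B=22 C=39 D=39] avail[A=30 B=22 C=32 D=34] open={R2,R3}
Step 5: commit R3 -> on_hand[A=30 B=22 C=39 D=34] avail[A=30 B=22 C=32 D=34] open={R2}
Step 6: commit R2 -> on_hand[A=30 B=22 C=32 D=34] avail[A=30 B=22 C=32 D=34] open={}
Step 7: reserve R4 D 6 -> on_hand[A=30 B=22 C=32 D=34] avail[A=30 B=22 C=32 D=28] open={R4}
Step 8: reserve R5 D 3 -> on_hand[A=30 B=22 C=32 D=34] avail[A=30 B=22 C=32 D=25] open={R4,R5}
Step 9: reserve R6 A 4 -> on_hand[A=30 B=22 C=32 D=34] avail[A=26 B=22 C=32 D=25] open={R4,R5,R6}
Step 10: reserve R7 B 1 -> on_hand[A=30 B=22 C=32 D=34] avail[A=26 B=21 C=32 D=25] open={R4,R5,R6,R7}
Step 11: commit R6 -> on_hand[A=26 B=22 C=32 D=34] avail[A=26 B=21 C=32 D=25] open={R4,R5,R7}
Step 12: reserve R8 A 4 -> on_hand[A=26 B=22 C=32 D=34] avail[A=22 B=21 C=32 D=25] open={R4,R5,R7,R8}
Step 13: reserve R9 B 5 -> on_hand[A=26 B=22 C=32 D=34] avail[A=22 B=16 C=32 D=25] open={R4,R5,R7,R8,R9}
Step 14: reserve R10 A 7 -> on_hand[A=26 B=22 C=32 D=34] avail[A=15 B=16 C=32 D=25] open={R10,R4,R5,R7,R8,R9}
Step 15: reserve R11 A 6 -> on_hand[A=26 B=22 C=32 D=34] avail[A=9 B=16 C=32 D=25] open={R10,R11,R4,R5,R7,R8,R9}
Step 16: reserve R12 C 5 -> on_hand[A=26 B=22 C=32 D=34] avail[A=9 B=16 C=27 D=25] open={R10,R11,R12,R4,R5,R7,R8,R9}
Step 17: reserve R13 D 4 -> on_hand[A=26 B=22 C=32 D=34] avail[A=9 B=16 C=27 D=21] open={R10,R11,R12,R13,R4,R5,R7,R8,R9}
Final available[B] = 16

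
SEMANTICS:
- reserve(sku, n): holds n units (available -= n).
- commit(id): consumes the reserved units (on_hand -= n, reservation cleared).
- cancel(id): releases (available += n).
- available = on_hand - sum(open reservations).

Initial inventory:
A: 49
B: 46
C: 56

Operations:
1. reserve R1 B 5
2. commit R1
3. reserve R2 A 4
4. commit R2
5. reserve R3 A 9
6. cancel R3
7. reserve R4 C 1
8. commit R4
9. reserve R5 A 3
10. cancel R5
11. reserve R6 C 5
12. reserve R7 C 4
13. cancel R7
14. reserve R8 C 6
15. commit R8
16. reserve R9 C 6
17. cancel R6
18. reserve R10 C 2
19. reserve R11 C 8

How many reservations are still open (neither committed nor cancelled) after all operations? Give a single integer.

Answer: 3

Derivation:
Step 1: reserve R1 B 5 -> on_hand[A=49 B=46 C=56] avail[A=49 B=41 C=56] open={R1}
Step 2: commit R1 -> on_hand[A=49 B=41 C=56] avail[A=49 B=41 C=56] open={}
Step 3: reserve R2 A 4 -> on_hand[A=49 B=41 C=56] avail[A=45 B=41 C=56] open={R2}
Step 4: commit R2 -> on_hand[A=45 B=41 C=56] avail[A=45 B=41 C=56] open={}
Step 5: reserve R3 A 9 -> on_hand[A=45 B=41 C=56] avail[A=36 B=41 C=56] open={R3}
Step 6: cancel R3 -> on_hand[A=45 B=41 C=56] avail[A=45 B=41 C=56] open={}
Step 7: reserve R4 C 1 -> on_hand[A=45 B=41 C=56] avail[A=45 B=41 C=55] open={R4}
Step 8: commit R4 -> on_hand[A=45 B=41 C=55] avail[A=45 B=41 C=55] open={}
Step 9: reserve R5 A 3 -> on_hand[A=45 B=41 C=55] avail[A=42 B=41 C=55] open={R5}
Step 10: cancel R5 -> on_hand[A=45 B=41 C=55] avail[A=45 B=41 C=55] open={}
Step 11: reserve R6 C 5 -> on_hand[A=45 B=41 C=55] avail[A=45 B=41 C=50] open={R6}
Step 12: reserve R7 C 4 -> on_hand[A=45 B=41 C=55] avail[A=45 B=41 C=46] open={R6,R7}
Step 13: cancel R7 -> on_hand[A=45 B=41 C=55] avail[A=45 B=41 C=50] open={R6}
Step 14: reserve R8 C 6 -> on_hand[A=45 B=41 C=55] avail[A=45 B=41 C=44] open={R6,R8}
Step 15: commit R8 -> on_hand[A=45 B=41 C=49] avail[A=45 B=41 C=44] open={R6}
Step 16: reserve R9 C 6 -> on_hand[A=45 B=41 C=49] avail[A=45 B=41 C=38] open={R6,R9}
Step 17: cancel R6 -> on_hand[A=45 B=41 C=49] avail[A=45 B=41 C=43] open={R9}
Step 18: reserve R10 C 2 -> on_hand[A=45 B=41 C=49] avail[A=45 B=41 C=41] open={R10,R9}
Step 19: reserve R11 C 8 -> on_hand[A=45 B=41 C=49] avail[A=45 B=41 C=33] open={R10,R11,R9}
Open reservations: ['R10', 'R11', 'R9'] -> 3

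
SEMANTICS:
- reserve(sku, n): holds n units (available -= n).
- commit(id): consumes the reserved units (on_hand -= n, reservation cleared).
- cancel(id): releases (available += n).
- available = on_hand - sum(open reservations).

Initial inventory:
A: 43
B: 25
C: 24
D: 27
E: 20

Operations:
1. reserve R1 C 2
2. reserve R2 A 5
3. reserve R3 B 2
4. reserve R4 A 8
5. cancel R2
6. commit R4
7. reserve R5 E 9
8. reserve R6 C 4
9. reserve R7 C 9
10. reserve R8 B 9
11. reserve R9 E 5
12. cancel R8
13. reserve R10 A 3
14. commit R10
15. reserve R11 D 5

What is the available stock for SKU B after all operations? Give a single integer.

Answer: 23

Derivation:
Step 1: reserve R1 C 2 -> on_hand[A=43 B=25 C=24 D=27 E=20] avail[A=43 B=25 C=22 D=27 E=20] open={R1}
Step 2: reserve R2 A 5 -> on_hand[A=43 B=25 C=24 D=27 E=20] avail[A=38 B=25 C=22 D=27 E=20] open={R1,R2}
Step 3: reserve R3 B 2 -> on_hand[A=43 B=25 C=24 D=27 E=20] avail[A=38 B=23 C=22 D=27 E=20] open={R1,R2,R3}
Step 4: reserve R4 A 8 -> on_hand[A=43 B=25 C=24 D=27 E=20] avail[A=30 B=23 C=22 D=27 E=20] open={R1,R2,R3,R4}
Step 5: cancel R2 -> on_hand[A=43 B=25 C=24 D=27 E=20] avail[A=35 B=23 C=22 D=27 E=20] open={R1,R3,R4}
Step 6: commit R4 -> on_hand[A=35 B=25 C=24 D=27 E=20] avail[A=35 B=23 C=22 D=27 E=20] open={R1,R3}
Step 7: reserve R5 E 9 -> on_hand[A=35 B=25 C=24 D=27 E=20] avail[A=35 B=23 C=22 D=27 E=11] open={R1,R3,R5}
Step 8: reserve R6 C 4 -> on_hand[A=35 B=25 C=24 D=27 E=20] avail[A=35 B=23 C=18 D=27 E=11] open={R1,R3,R5,R6}
Step 9: reserve R7 C 9 -> on_hand[A=35 B=25 C=24 D=27 E=20] avail[A=35 B=23 C=9 D=27 E=11] open={R1,R3,R5,R6,R7}
Step 10: reserve R8 B 9 -> on_hand[A=35 B=25 C=24 D=27 E=20] avail[A=35 B=14 C=9 D=27 E=11] open={R1,R3,R5,R6,R7,R8}
Step 11: reserve R9 E 5 -> on_hand[A=35 B=25 C=24 D=27 E=20] avail[A=35 B=14 C=9 D=27 E=6] open={R1,R3,R5,R6,R7,R8,R9}
Step 12: cancel R8 -> on_hand[A=35 B=25 C=24 D=27 E=20] avail[A=35 B=23 C=9 D=27 E=6] open={R1,R3,R5,R6,R7,R9}
Step 13: reserve R10 A 3 -> on_hand[A=35 B=25 C=24 D=27 E=20] avail[A=32 B=23 C=9 D=27 E=6] open={R1,R10,R3,R5,R6,R7,R9}
Step 14: commit R10 -> on_hand[A=32 B=25 C=24 D=27 E=20] avail[A=32 B=23 C=9 D=27 E=6] open={R1,R3,R5,R6,R7,R9}
Step 15: reserve R11 D 5 -> on_hand[A=32 B=25 C=24 D=27 E=20] avail[A=32 B=23 C=9 D=22 E=6] open={R1,R11,R3,R5,R6,R7,R9}
Final available[B] = 23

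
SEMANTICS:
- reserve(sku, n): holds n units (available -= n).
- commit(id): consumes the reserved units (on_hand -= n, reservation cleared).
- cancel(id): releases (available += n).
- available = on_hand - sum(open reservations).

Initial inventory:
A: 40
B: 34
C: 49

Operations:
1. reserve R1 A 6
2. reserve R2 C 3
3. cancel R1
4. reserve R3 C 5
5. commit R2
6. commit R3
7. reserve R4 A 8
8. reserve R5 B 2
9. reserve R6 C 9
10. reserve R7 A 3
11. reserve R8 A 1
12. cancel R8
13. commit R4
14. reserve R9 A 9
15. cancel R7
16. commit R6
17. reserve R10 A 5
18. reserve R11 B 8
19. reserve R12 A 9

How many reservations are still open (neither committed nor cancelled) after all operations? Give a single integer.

Step 1: reserve R1 A 6 -> on_hand[A=40 B=34 C=49] avail[A=34 B=34 C=49] open={R1}
Step 2: reserve R2 C 3 -> on_hand[A=40 B=34 C=49] avail[A=34 B=34 C=46] open={R1,R2}
Step 3: cancel R1 -> on_hand[A=40 B=34 C=49] avail[A=40 B=34 C=46] open={R2}
Step 4: reserve R3 C 5 -> on_hand[A=40 B=34 C=49] avail[A=40 B=34 C=41] open={R2,R3}
Step 5: commit R2 -> on_hand[A=40 B=34 C=46] avail[A=40 B=34 C=41] open={R3}
Step 6: commit R3 -> on_hand[A=40 B=34 C=41] avail[A=40 B=34 C=41] open={}
Step 7: reserve R4 A 8 -> on_hand[A=40 B=34 C=41] avail[A=32 B=34 C=41] open={R4}
Step 8: reserve R5 B 2 -> on_hand[A=40 B=34 C=41] avail[A=32 B=32 C=41] open={R4,R5}
Step 9: reserve R6 C 9 -> on_hand[A=40 B=34 C=41] avail[A=32 B=32 C=32] open={R4,R5,R6}
Step 10: reserve R7 A 3 -> on_hand[A=40 B=34 C=41] avail[A=29 B=32 C=32] open={R4,R5,R6,R7}
Step 11: reserve R8 A 1 -> on_hand[A=40 B=34 C=41] avail[A=28 B=32 C=32] open={R4,R5,R6,R7,R8}
Step 12: cancel R8 -> on_hand[A=40 B=34 C=41] avail[A=29 B=32 C=32] open={R4,R5,R6,R7}
Step 13: commit R4 -> on_hand[A=32 B=34 C=41] avail[A=29 B=32 C=32] open={R5,R6,R7}
Step 14: reserve R9 A 9 -> on_hand[A=32 B=34 C=41] avail[A=20 B=32 C=32] open={R5,R6,R7,R9}
Step 15: cancel R7 -> on_hand[A=32 B=34 C=41] avail[A=23 B=32 C=32] open={R5,R6,R9}
Step 16: commit R6 -> on_hand[A=32 B=34 C=32] avail[A=23 B=32 C=32] open={R5,R9}
Step 17: reserve R10 A 5 -> on_hand[A=32 B=34 C=32] avail[A=18 B=32 C=32] open={R10,R5,R9}
Step 18: reserve R11 B 8 -> on_hand[A=32 B=34 C=32] avail[A=18 B=24 C=32] open={R10,R11,R5,R9}
Step 19: reserve R12 A 9 -> on_hand[A=32 B=34 C=32] avail[A=9 B=24 C=32] open={R10,R11,R12,R5,R9}
Open reservations: ['R10', 'R11', 'R12', 'R5', 'R9'] -> 5

Answer: 5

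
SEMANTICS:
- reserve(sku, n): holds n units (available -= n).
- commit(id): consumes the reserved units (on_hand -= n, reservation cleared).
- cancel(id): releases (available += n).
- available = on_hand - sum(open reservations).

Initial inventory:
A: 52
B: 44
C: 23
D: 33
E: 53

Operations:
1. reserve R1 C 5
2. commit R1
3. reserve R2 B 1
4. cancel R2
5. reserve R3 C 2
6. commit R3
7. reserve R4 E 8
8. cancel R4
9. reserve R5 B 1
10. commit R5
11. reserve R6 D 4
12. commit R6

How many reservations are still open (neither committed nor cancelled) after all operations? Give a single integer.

Step 1: reserve R1 C 5 -> on_hand[A=52 B=44 C=23 D=33 E=53] avail[A=52 B=44 C=18 D=33 E=53] open={R1}
Step 2: commit R1 -> on_hand[A=52 B=44 C=18 D=33 E=53] avail[A=52 B=44 C=18 D=33 E=53] open={}
Step 3: reserve R2 B 1 -> on_hand[A=52 B=44 C=18 D=33 E=53] avail[A=52 B=43 C=18 D=33 E=53] open={R2}
Step 4: cancel R2 -> on_hand[A=52 B=44 C=18 D=33 E=53] avail[A=52 B=44 C=18 D=33 E=53] open={}
Step 5: reserve R3 C 2 -> on_hand[A=52 B=44 C=18 D=33 E=53] avail[A=52 B=44 C=16 D=33 E=53] open={R3}
Step 6: commit R3 -> on_hand[A=52 B=44 C=16 D=33 E=53] avail[A=52 B=44 C=16 D=33 E=53] open={}
Step 7: reserve R4 E 8 -> on_hand[A=52 B=44 C=16 D=33 E=53] avail[A=52 B=44 C=16 D=33 E=45] open={R4}
Step 8: cancel R4 -> on_hand[A=52 B=44 C=16 D=33 E=53] avail[A=52 B=44 C=16 D=33 E=53] open={}
Step 9: reserve R5 B 1 -> on_hand[A=52 B=44 C=16 D=33 E=53] avail[A=52 B=43 C=16 D=33 E=53] open={R5}
Step 10: commit R5 -> on_hand[A=52 B=43 C=16 D=33 E=53] avail[A=52 B=43 C=16 D=33 E=53] open={}
Step 11: reserve R6 D 4 -> on_hand[A=52 B=43 C=16 D=33 E=53] avail[A=52 B=43 C=16 D=29 E=53] open={R6}
Step 12: commit R6 -> on_hand[A=52 B=43 C=16 D=29 E=53] avail[A=52 B=43 C=16 D=29 E=53] open={}
Open reservations: [] -> 0

Answer: 0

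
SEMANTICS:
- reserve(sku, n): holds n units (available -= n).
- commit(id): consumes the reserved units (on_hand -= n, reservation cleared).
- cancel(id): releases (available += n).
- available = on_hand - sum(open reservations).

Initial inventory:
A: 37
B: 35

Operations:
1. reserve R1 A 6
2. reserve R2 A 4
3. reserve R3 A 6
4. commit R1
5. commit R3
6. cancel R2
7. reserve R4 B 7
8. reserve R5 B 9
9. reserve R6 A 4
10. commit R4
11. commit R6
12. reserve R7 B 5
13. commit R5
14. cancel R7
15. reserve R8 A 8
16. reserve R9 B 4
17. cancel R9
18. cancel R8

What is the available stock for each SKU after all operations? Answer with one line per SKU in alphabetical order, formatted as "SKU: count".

Answer: A: 21
B: 19

Derivation:
Step 1: reserve R1 A 6 -> on_hand[A=37 B=35] avail[A=31 B=35] open={R1}
Step 2: reserve R2 A 4 -> on_hand[A=37 B=35] avail[A=27 B=35] open={R1,R2}
Step 3: reserve R3 A 6 -> on_hand[A=37 B=35] avail[A=21 B=35] open={R1,R2,R3}
Step 4: commit R1 -> on_hand[A=31 B=35] avail[A=21 B=35] open={R2,R3}
Step 5: commit R3 -> on_hand[A=25 B=35] avail[A=21 B=35] open={R2}
Step 6: cancel R2 -> on_hand[A=25 B=35] avail[A=25 B=35] open={}
Step 7: reserve R4 B 7 -> on_hand[A=25 B=35] avail[A=25 B=28] open={R4}
Step 8: reserve R5 B 9 -> on_hand[A=25 B=35] avail[A=25 B=19] open={R4,R5}
Step 9: reserve R6 A 4 -> on_hand[A=25 B=35] avail[A=21 B=19] open={R4,R5,R6}
Step 10: commit R4 -> on_hand[A=25 B=28] avail[A=21 B=19] open={R5,R6}
Step 11: commit R6 -> on_hand[A=21 B=28] avail[A=21 B=19] open={R5}
Step 12: reserve R7 B 5 -> on_hand[A=21 B=28] avail[A=21 B=14] open={R5,R7}
Step 13: commit R5 -> on_hand[A=21 B=19] avail[A=21 B=14] open={R7}
Step 14: cancel R7 -> on_hand[A=21 B=19] avail[A=21 B=19] open={}
Step 15: reserve R8 A 8 -> on_hand[A=21 B=19] avail[A=13 B=19] open={R8}
Step 16: reserve R9 B 4 -> on_hand[A=21 B=19] avail[A=13 B=15] open={R8,R9}
Step 17: cancel R9 -> on_hand[A=21 B=19] avail[A=13 B=19] open={R8}
Step 18: cancel R8 -> on_hand[A=21 B=19] avail[A=21 B=19] open={}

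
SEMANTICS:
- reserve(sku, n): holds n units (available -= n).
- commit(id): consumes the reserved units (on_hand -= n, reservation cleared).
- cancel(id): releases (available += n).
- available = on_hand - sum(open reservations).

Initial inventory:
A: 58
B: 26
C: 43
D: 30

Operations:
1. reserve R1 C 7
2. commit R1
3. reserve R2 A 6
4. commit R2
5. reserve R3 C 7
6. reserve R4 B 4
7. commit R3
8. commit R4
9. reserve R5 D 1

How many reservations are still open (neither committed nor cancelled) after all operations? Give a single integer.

Step 1: reserve R1 C 7 -> on_hand[A=58 B=26 C=43 D=30] avail[A=58 B=26 C=36 D=30] open={R1}
Step 2: commit R1 -> on_hand[A=58 B=26 C=36 D=30] avail[A=58 B=26 C=36 D=30] open={}
Step 3: reserve R2 A 6 -> on_hand[A=58 B=26 C=36 D=30] avail[A=52 B=26 C=36 D=30] open={R2}
Step 4: commit R2 -> on_hand[A=52 B=26 C=36 D=30] avail[A=52 B=26 C=36 D=30] open={}
Step 5: reserve R3 C 7 -> on_hand[A=52 B=26 C=36 D=30] avail[A=52 B=26 C=29 D=30] open={R3}
Step 6: reserve R4 B 4 -> on_hand[A=52 B=26 C=36 D=30] avail[A=52 B=22 C=29 D=30] open={R3,R4}
Step 7: commit R3 -> on_hand[A=52 B=26 C=29 D=30] avail[A=52 B=22 C=29 D=30] open={R4}
Step 8: commit R4 -> on_hand[A=52 B=22 C=29 D=30] avail[A=52 B=22 C=29 D=30] open={}
Step 9: reserve R5 D 1 -> on_hand[A=52 B=22 C=29 D=30] avail[A=52 B=22 C=29 D=29] open={R5}
Open reservations: ['R5'] -> 1

Answer: 1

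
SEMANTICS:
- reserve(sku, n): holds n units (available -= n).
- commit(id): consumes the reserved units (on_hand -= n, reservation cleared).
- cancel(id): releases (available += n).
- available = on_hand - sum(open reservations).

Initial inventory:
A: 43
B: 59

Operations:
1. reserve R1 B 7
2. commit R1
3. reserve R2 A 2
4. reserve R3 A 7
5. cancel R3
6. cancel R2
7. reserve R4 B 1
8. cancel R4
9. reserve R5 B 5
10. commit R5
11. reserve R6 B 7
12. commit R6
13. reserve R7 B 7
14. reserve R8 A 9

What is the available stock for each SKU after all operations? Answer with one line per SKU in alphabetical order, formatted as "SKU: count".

Answer: A: 34
B: 33

Derivation:
Step 1: reserve R1 B 7 -> on_hand[A=43 B=59] avail[A=43 B=52] open={R1}
Step 2: commit R1 -> on_hand[A=43 B=52] avail[A=43 B=52] open={}
Step 3: reserve R2 A 2 -> on_hand[A=43 B=52] avail[A=41 B=52] open={R2}
Step 4: reserve R3 A 7 -> on_hand[A=43 B=52] avail[A=34 B=52] open={R2,R3}
Step 5: cancel R3 -> on_hand[A=43 B=52] avail[A=41 B=52] open={R2}
Step 6: cancel R2 -> on_hand[A=43 B=52] avail[A=43 B=52] open={}
Step 7: reserve R4 B 1 -> on_hand[A=43 B=52] avail[A=43 B=51] open={R4}
Step 8: cancel R4 -> on_hand[A=43 B=52] avail[A=43 B=52] open={}
Step 9: reserve R5 B 5 -> on_hand[A=43 B=52] avail[A=43 B=47] open={R5}
Step 10: commit R5 -> on_hand[A=43 B=47] avail[A=43 B=47] open={}
Step 11: reserve R6 B 7 -> on_hand[A=43 B=47] avail[A=43 B=40] open={R6}
Step 12: commit R6 -> on_hand[A=43 B=40] avail[A=43 B=40] open={}
Step 13: reserve R7 B 7 -> on_hand[A=43 B=40] avail[A=43 B=33] open={R7}
Step 14: reserve R8 A 9 -> on_hand[A=43 B=40] avail[A=34 B=33] open={R7,R8}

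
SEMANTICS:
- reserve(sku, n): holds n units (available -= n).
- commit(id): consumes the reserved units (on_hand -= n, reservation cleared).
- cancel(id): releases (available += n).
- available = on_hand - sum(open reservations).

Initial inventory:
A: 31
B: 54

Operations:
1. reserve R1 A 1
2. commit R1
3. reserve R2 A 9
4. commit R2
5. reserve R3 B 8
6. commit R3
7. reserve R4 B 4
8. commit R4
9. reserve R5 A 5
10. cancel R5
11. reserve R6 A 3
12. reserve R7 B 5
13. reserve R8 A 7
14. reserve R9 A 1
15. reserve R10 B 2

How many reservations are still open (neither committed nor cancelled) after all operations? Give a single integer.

Step 1: reserve R1 A 1 -> on_hand[A=31 B=54] avail[A=30 B=54] open={R1}
Step 2: commit R1 -> on_hand[A=30 B=54] avail[A=30 B=54] open={}
Step 3: reserve R2 A 9 -> on_hand[A=30 B=54] avail[A=21 B=54] open={R2}
Step 4: commit R2 -> on_hand[A=21 B=54] avail[A=21 B=54] open={}
Step 5: reserve R3 B 8 -> on_hand[A=21 B=54] avail[A=21 B=46] open={R3}
Step 6: commit R3 -> on_hand[A=21 B=46] avail[A=21 B=46] open={}
Step 7: reserve R4 B 4 -> on_hand[A=21 B=46] avail[A=21 B=42] open={R4}
Step 8: commit R4 -> on_hand[A=21 B=42] avail[A=21 B=42] open={}
Step 9: reserve R5 A 5 -> on_hand[A=21 B=42] avail[A=16 B=42] open={R5}
Step 10: cancel R5 -> on_hand[A=21 B=42] avail[A=21 B=42] open={}
Step 11: reserve R6 A 3 -> on_hand[A=21 B=42] avail[A=18 B=42] open={R6}
Step 12: reserve R7 B 5 -> on_hand[A=21 B=42] avail[A=18 B=37] open={R6,R7}
Step 13: reserve R8 A 7 -> on_hand[A=21 B=42] avail[A=11 B=37] open={R6,R7,R8}
Step 14: reserve R9 A 1 -> on_hand[A=21 B=42] avail[A=10 B=37] open={R6,R7,R8,R9}
Step 15: reserve R10 B 2 -> on_hand[A=21 B=42] avail[A=10 B=35] open={R10,R6,R7,R8,R9}
Open reservations: ['R10', 'R6', 'R7', 'R8', 'R9'] -> 5

Answer: 5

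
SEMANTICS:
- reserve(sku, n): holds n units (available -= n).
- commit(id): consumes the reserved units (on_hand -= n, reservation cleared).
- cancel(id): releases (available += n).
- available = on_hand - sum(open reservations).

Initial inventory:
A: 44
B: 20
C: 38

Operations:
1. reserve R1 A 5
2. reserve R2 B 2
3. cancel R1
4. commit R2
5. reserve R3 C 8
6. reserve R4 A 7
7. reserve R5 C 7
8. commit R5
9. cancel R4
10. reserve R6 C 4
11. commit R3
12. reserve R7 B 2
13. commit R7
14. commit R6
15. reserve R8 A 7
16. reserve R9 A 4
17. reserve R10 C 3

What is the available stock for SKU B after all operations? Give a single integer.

Answer: 16

Derivation:
Step 1: reserve R1 A 5 -> on_hand[A=44 B=20 C=38] avail[A=39 B=20 C=38] open={R1}
Step 2: reserve R2 B 2 -> on_hand[A=44 B=20 C=38] avail[A=39 B=18 C=38] open={R1,R2}
Step 3: cancel R1 -> on_hand[A=44 B=20 C=38] avail[A=44 B=18 C=38] open={R2}
Step 4: commit R2 -> on_hand[A=44 B=18 C=38] avail[A=44 B=18 C=38] open={}
Step 5: reserve R3 C 8 -> on_hand[A=44 B=18 C=38] avail[A=44 B=18 C=30] open={R3}
Step 6: reserve R4 A 7 -> on_hand[A=44 B=18 C=38] avail[A=37 B=18 C=30] open={R3,R4}
Step 7: reserve R5 C 7 -> on_hand[A=44 B=18 C=38] avail[A=37 B=18 C=23] open={R3,R4,R5}
Step 8: commit R5 -> on_hand[A=44 B=18 C=31] avail[A=37 B=18 C=23] open={R3,R4}
Step 9: cancel R4 -> on_hand[A=44 B=18 C=31] avail[A=44 B=18 C=23] open={R3}
Step 10: reserve R6 C 4 -> on_hand[A=44 B=18 C=31] avail[A=44 B=18 C=19] open={R3,R6}
Step 11: commit R3 -> on_hand[A=44 B=18 C=23] avail[A=44 B=18 C=19] open={R6}
Step 12: reserve R7 B 2 -> on_hand[A=44 B=18 C=23] avail[A=44 B=16 C=19] open={R6,R7}
Step 13: commit R7 -> on_hand[A=44 B=16 C=23] avail[A=44 B=16 C=19] open={R6}
Step 14: commit R6 -> on_hand[A=44 B=16 C=19] avail[A=44 B=16 C=19] open={}
Step 15: reserve R8 A 7 -> on_hand[A=44 B=16 C=19] avail[A=37 B=16 C=19] open={R8}
Step 16: reserve R9 A 4 -> on_hand[A=44 B=16 C=19] avail[A=33 B=16 C=19] open={R8,R9}
Step 17: reserve R10 C 3 -> on_hand[A=44 B=16 C=19] avail[A=33 B=16 C=16] open={R10,R8,R9}
Final available[B] = 16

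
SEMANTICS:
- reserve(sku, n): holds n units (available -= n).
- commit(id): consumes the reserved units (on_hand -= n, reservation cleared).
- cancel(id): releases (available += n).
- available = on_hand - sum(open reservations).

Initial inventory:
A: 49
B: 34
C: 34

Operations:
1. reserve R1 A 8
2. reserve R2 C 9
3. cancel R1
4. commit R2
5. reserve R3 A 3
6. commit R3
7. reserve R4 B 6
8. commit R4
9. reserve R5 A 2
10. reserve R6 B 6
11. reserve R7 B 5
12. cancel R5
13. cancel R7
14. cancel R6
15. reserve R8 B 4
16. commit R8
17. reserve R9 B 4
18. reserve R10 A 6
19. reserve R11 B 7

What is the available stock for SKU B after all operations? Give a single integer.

Answer: 13

Derivation:
Step 1: reserve R1 A 8 -> on_hand[A=49 B=34 C=34] avail[A=41 B=34 C=34] open={R1}
Step 2: reserve R2 C 9 -> on_hand[A=49 B=34 C=34] avail[A=41 B=34 C=25] open={R1,R2}
Step 3: cancel R1 -> on_hand[A=49 B=34 C=34] avail[A=49 B=34 C=25] open={R2}
Step 4: commit R2 -> on_hand[A=49 B=34 C=25] avail[A=49 B=34 C=25] open={}
Step 5: reserve R3 A 3 -> on_hand[A=49 B=34 C=25] avail[A=46 B=34 C=25] open={R3}
Step 6: commit R3 -> on_hand[A=46 B=34 C=25] avail[A=46 B=34 C=25] open={}
Step 7: reserve R4 B 6 -> on_hand[A=46 B=34 C=25] avail[A=46 B=28 C=25] open={R4}
Step 8: commit R4 -> on_hand[A=46 B=28 C=25] avail[A=46 B=28 C=25] open={}
Step 9: reserve R5 A 2 -> on_hand[A=46 B=28 C=25] avail[A=44 B=28 C=25] open={R5}
Step 10: reserve R6 B 6 -> on_hand[A=46 B=28 C=25] avail[A=44 B=22 C=25] open={R5,R6}
Step 11: reserve R7 B 5 -> on_hand[A=46 B=28 C=25] avail[A=44 B=17 C=25] open={R5,R6,R7}
Step 12: cancel R5 -> on_hand[A=46 B=28 C=25] avail[A=46 B=17 C=25] open={R6,R7}
Step 13: cancel R7 -> on_hand[A=46 B=28 C=25] avail[A=46 B=22 C=25] open={R6}
Step 14: cancel R6 -> on_hand[A=46 B=28 C=25] avail[A=46 B=28 C=25] open={}
Step 15: reserve R8 B 4 -> on_hand[A=46 B=28 C=25] avail[A=46 B=24 C=25] open={R8}
Step 16: commit R8 -> on_hand[A=46 B=24 C=25] avail[A=46 B=24 C=25] open={}
Step 17: reserve R9 B 4 -> on_hand[A=46 B=24 C=25] avail[A=46 B=20 C=25] open={R9}
Step 18: reserve R10 A 6 -> on_hand[A=46 B=24 C=25] avail[A=40 B=20 C=25] open={R10,R9}
Step 19: reserve R11 B 7 -> on_hand[A=46 B=24 C=25] avail[A=40 B=13 C=25] open={R10,R11,R9}
Final available[B] = 13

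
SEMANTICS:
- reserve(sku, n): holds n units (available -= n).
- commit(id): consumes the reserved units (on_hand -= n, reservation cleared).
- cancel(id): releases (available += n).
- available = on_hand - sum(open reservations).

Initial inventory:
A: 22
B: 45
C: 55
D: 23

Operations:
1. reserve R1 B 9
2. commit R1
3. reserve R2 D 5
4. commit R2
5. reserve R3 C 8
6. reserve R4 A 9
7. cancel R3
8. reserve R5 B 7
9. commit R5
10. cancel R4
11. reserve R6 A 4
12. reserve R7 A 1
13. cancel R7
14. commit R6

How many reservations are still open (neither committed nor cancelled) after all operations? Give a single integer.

Step 1: reserve R1 B 9 -> on_hand[A=22 B=45 C=55 D=23] avail[A=22 B=36 C=55 D=23] open={R1}
Step 2: commit R1 -> on_hand[A=22 B=36 C=55 D=23] avail[A=22 B=36 C=55 D=23] open={}
Step 3: reserve R2 D 5 -> on_hand[A=22 B=36 C=55 D=23] avail[A=22 B=36 C=55 D=18] open={R2}
Step 4: commit R2 -> on_hand[A=22 B=36 C=55 D=18] avail[A=22 B=36 C=55 D=18] open={}
Step 5: reserve R3 C 8 -> on_hand[A=22 B=36 C=55 D=18] avail[A=22 B=36 C=47 D=18] open={R3}
Step 6: reserve R4 A 9 -> on_hand[A=22 B=36 C=55 D=18] avail[A=13 B=36 C=47 D=18] open={R3,R4}
Step 7: cancel R3 -> on_hand[A=22 B=36 C=55 D=18] avail[A=13 B=36 C=55 D=18] open={R4}
Step 8: reserve R5 B 7 -> on_hand[A=22 B=36 C=55 D=18] avail[A=13 B=29 C=55 D=18] open={R4,R5}
Step 9: commit R5 -> on_hand[A=22 B=29 C=55 D=18] avail[A=13 B=29 C=55 D=18] open={R4}
Step 10: cancel R4 -> on_hand[A=22 B=29 C=55 D=18] avail[A=22 B=29 C=55 D=18] open={}
Step 11: reserve R6 A 4 -> on_hand[A=22 B=29 C=55 D=18] avail[A=18 B=29 C=55 D=18] open={R6}
Step 12: reserve R7 A 1 -> on_hand[A=22 B=29 C=55 D=18] avail[A=17 B=29 C=55 D=18] open={R6,R7}
Step 13: cancel R7 -> on_hand[A=22 B=29 C=55 D=18] avail[A=18 B=29 C=55 D=18] open={R6}
Step 14: commit R6 -> on_hand[A=18 B=29 C=55 D=18] avail[A=18 B=29 C=55 D=18] open={}
Open reservations: [] -> 0

Answer: 0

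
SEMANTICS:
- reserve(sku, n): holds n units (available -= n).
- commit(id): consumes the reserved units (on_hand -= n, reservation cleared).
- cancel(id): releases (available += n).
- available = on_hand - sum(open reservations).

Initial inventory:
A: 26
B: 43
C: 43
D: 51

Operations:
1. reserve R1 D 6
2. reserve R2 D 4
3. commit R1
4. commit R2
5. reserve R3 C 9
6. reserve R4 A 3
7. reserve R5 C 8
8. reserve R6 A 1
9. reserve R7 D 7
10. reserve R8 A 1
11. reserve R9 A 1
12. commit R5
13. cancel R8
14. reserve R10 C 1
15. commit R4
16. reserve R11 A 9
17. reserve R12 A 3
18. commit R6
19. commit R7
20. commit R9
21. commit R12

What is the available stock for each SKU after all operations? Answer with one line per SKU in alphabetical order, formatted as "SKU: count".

Step 1: reserve R1 D 6 -> on_hand[A=26 B=43 C=43 D=51] avail[A=26 B=43 C=43 D=45] open={R1}
Step 2: reserve R2 D 4 -> on_hand[A=26 B=43 C=43 D=51] avail[A=26 B=43 C=43 D=41] open={R1,R2}
Step 3: commit R1 -> on_hand[A=26 B=43 C=43 D=45] avail[A=26 B=43 C=43 D=41] open={R2}
Step 4: commit R2 -> on_hand[A=26 B=43 C=43 D=41] avail[A=26 B=43 C=43 D=41] open={}
Step 5: reserve R3 C 9 -> on_hand[A=26 B=43 C=43 D=41] avail[A=26 B=43 C=34 D=41] open={R3}
Step 6: reserve R4 A 3 -> on_hand[A=26 B=43 C=43 D=41] avail[A=23 B=43 C=34 D=41] open={R3,R4}
Step 7: reserve R5 C 8 -> on_hand[A=26 B=43 C=43 D=41] avail[A=23 B=43 C=26 D=41] open={R3,R4,R5}
Step 8: reserve R6 A 1 -> on_hand[A=26 B=43 C=43 D=41] avail[A=22 B=43 C=26 D=41] open={R3,R4,R5,R6}
Step 9: reserve R7 D 7 -> on_hand[A=26 B=43 C=43 D=41] avail[A=22 B=43 C=26 D=34] open={R3,R4,R5,R6,R7}
Step 10: reserve R8 A 1 -> on_hand[A=26 B=43 C=43 D=41] avail[A=21 B=43 C=26 D=34] open={R3,R4,R5,R6,R7,R8}
Step 11: reserve R9 A 1 -> on_hand[A=26 B=43 C=43 D=41] avail[A=20 B=43 C=26 D=34] open={R3,R4,R5,R6,R7,R8,R9}
Step 12: commit R5 -> on_hand[A=26 B=43 C=35 D=41] avail[A=20 B=43 C=26 D=34] open={R3,R4,R6,R7,R8,R9}
Step 13: cancel R8 -> on_hand[A=26 B=43 C=35 D=41] avail[A=21 B=43 C=26 D=34] open={R3,R4,R6,R7,R9}
Step 14: reserve R10 C 1 -> on_hand[A=26 B=43 C=35 D=41] avail[A=21 B=43 C=25 D=34] open={R10,R3,R4,R6,R7,R9}
Step 15: commit R4 -> on_hand[A=23 B=43 C=35 D=41] avail[A=21 B=43 C=25 D=34] open={R10,R3,R6,R7,R9}
Step 16: reserve R11 A 9 -> on_hand[A=23 B=43 C=35 D=41] avail[A=12 B=43 C=25 D=34] open={R10,R11,R3,R6,R7,R9}
Step 17: reserve R12 A 3 -> on_hand[A=23 B=43 C=35 D=41] avail[A=9 B=43 C=25 D=34] open={R10,R11,R12,R3,R6,R7,R9}
Step 18: commit R6 -> on_hand[A=22 B=43 C=35 D=41] avail[A=9 B=43 C=25 D=34] open={R10,R11,R12,R3,R7,R9}
Step 19: commit R7 -> on_hand[A=22 B=43 C=35 D=34] avail[A=9 B=43 C=25 D=34] open={R10,R11,R12,R3,R9}
Step 20: commit R9 -> on_hand[A=21 B=43 C=35 D=34] avail[A=9 B=43 C=25 D=34] open={R10,R11,R12,R3}
Step 21: commit R12 -> on_hand[A=18 B=43 C=35 D=34] avail[A=9 B=43 C=25 D=34] open={R10,R11,R3}

Answer: A: 9
B: 43
C: 25
D: 34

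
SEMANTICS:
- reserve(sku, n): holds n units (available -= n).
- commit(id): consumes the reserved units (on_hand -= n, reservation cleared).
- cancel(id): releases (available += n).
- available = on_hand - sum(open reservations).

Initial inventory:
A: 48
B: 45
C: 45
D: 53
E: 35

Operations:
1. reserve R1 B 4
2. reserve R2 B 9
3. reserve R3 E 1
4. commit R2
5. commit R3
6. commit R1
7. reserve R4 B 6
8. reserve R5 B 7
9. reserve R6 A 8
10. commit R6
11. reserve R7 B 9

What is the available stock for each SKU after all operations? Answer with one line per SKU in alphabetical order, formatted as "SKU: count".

Step 1: reserve R1 B 4 -> on_hand[A=48 B=45 C=45 D=53 E=35] avail[A=48 B=41 C=45 D=53 E=35] open={R1}
Step 2: reserve R2 B 9 -> on_hand[A=48 B=45 C=45 D=53 E=35] avail[A=48 B=32 C=45 D=53 E=35] open={R1,R2}
Step 3: reserve R3 E 1 -> on_hand[A=48 B=45 C=45 D=53 E=35] avail[A=48 B=32 C=45 D=53 E=34] open={R1,R2,R3}
Step 4: commit R2 -> on_hand[A=48 B=36 C=45 D=53 E=35] avail[A=48 B=32 C=45 D=53 E=34] open={R1,R3}
Step 5: commit R3 -> on_hand[A=48 B=36 C=45 D=53 E=34] avail[A=48 B=32 C=45 D=53 E=34] open={R1}
Step 6: commit R1 -> on_hand[A=48 B=32 C=45 D=53 E=34] avail[A=48 B=32 C=45 D=53 E=34] open={}
Step 7: reserve R4 B 6 -> on_hand[A=48 B=32 C=45 D=53 E=34] avail[A=48 B=26 C=45 D=53 E=34] open={R4}
Step 8: reserve R5 B 7 -> on_hand[A=48 B=32 C=45 D=53 E=34] avail[A=48 B=19 C=45 D=53 E=34] open={R4,R5}
Step 9: reserve R6 A 8 -> on_hand[A=48 B=32 C=45 D=53 E=34] avail[A=40 B=19 C=45 D=53 E=34] open={R4,R5,R6}
Step 10: commit R6 -> on_hand[A=40 B=32 C=45 D=53 E=34] avail[A=40 B=19 C=45 D=53 E=34] open={R4,R5}
Step 11: reserve R7 B 9 -> on_hand[A=40 B=32 C=45 D=53 E=34] avail[A=40 B=10 C=45 D=53 E=34] open={R4,R5,R7}

Answer: A: 40
B: 10
C: 45
D: 53
E: 34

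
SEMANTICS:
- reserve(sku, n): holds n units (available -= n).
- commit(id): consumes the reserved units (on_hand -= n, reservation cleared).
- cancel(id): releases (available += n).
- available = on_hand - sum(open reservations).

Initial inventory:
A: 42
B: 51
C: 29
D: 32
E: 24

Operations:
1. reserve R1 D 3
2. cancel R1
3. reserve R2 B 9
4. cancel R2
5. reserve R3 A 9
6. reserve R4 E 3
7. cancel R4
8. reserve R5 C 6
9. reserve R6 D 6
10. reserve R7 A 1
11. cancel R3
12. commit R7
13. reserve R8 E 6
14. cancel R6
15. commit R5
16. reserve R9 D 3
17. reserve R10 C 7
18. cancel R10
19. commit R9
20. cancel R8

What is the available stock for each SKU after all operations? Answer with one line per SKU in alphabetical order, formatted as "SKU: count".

Answer: A: 41
B: 51
C: 23
D: 29
E: 24

Derivation:
Step 1: reserve R1 D 3 -> on_hand[A=42 B=51 C=29 D=32 E=24] avail[A=42 B=51 C=29 D=29 E=24] open={R1}
Step 2: cancel R1 -> on_hand[A=42 B=51 C=29 D=32 E=24] avail[A=42 B=51 C=29 D=32 E=24] open={}
Step 3: reserve R2 B 9 -> on_hand[A=42 B=51 C=29 D=32 E=24] avail[A=42 B=42 C=29 D=32 E=24] open={R2}
Step 4: cancel R2 -> on_hand[A=42 B=51 C=29 D=32 E=24] avail[A=42 B=51 C=29 D=32 E=24] open={}
Step 5: reserve R3 A 9 -> on_hand[A=42 B=51 C=29 D=32 E=24] avail[A=33 B=51 C=29 D=32 E=24] open={R3}
Step 6: reserve R4 E 3 -> on_hand[A=42 B=51 C=29 D=32 E=24] avail[A=33 B=51 C=29 D=32 E=21] open={R3,R4}
Step 7: cancel R4 -> on_hand[A=42 B=51 C=29 D=32 E=24] avail[A=33 B=51 C=29 D=32 E=24] open={R3}
Step 8: reserve R5 C 6 -> on_hand[A=42 B=51 C=29 D=32 E=24] avail[A=33 B=51 C=23 D=32 E=24] open={R3,R5}
Step 9: reserve R6 D 6 -> on_hand[A=42 B=51 C=29 D=32 E=24] avail[A=33 B=51 C=23 D=26 E=24] open={R3,R5,R6}
Step 10: reserve R7 A 1 -> on_hand[A=42 B=51 C=29 D=32 E=24] avail[A=32 B=51 C=23 D=26 E=24] open={R3,R5,R6,R7}
Step 11: cancel R3 -> on_hand[A=42 B=51 C=29 D=32 E=24] avail[A=41 B=51 C=23 D=26 E=24] open={R5,R6,R7}
Step 12: commit R7 -> on_hand[A=41 B=51 C=29 D=32 E=24] avail[A=41 B=51 C=23 D=26 E=24] open={R5,R6}
Step 13: reserve R8 E 6 -> on_hand[A=41 B=51 C=29 D=32 E=24] avail[A=41 B=51 C=23 D=26 E=18] open={R5,R6,R8}
Step 14: cancel R6 -> on_hand[A=41 B=51 C=29 D=32 E=24] avail[A=41 B=51 C=23 D=32 E=18] open={R5,R8}
Step 15: commit R5 -> on_hand[A=41 B=51 C=23 D=32 E=24] avail[A=41 B=51 C=23 D=32 E=18] open={R8}
Step 16: reserve R9 D 3 -> on_hand[A=41 B=51 C=23 D=32 E=24] avail[A=41 B=51 C=23 D=29 E=18] open={R8,R9}
Step 17: reserve R10 C 7 -> on_hand[A=41 B=51 C=23 D=32 E=24] avail[A=41 B=51 C=16 D=29 E=18] open={R10,R8,R9}
Step 18: cancel R10 -> on_hand[A=41 B=51 C=23 D=32 E=24] avail[A=41 B=51 C=23 D=29 E=18] open={R8,R9}
Step 19: commit R9 -> on_hand[A=41 B=51 C=23 D=29 E=24] avail[A=41 B=51 C=23 D=29 E=18] open={R8}
Step 20: cancel R8 -> on_hand[A=41 B=51 C=23 D=29 E=24] avail[A=41 B=51 C=23 D=29 E=24] open={}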